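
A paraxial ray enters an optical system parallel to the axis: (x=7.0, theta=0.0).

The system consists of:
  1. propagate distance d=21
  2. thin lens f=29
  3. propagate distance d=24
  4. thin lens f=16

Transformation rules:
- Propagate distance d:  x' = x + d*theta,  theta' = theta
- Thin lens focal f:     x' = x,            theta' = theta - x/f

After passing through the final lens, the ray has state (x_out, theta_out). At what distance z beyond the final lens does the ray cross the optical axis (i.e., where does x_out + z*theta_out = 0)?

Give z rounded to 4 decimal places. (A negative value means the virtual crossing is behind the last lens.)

Answer: 3.8095

Derivation:
Initial: x=7.0000 theta=0.0000
After 1 (propagate distance d=21): x=7.0000 theta=0.0000
After 2 (thin lens f=29): x=7.0000 theta=-7/29 (≈-0.2414)
After 3 (propagate distance d=24): x=35/29 (≈1.2069) theta=-7/29 (≈-0.2414)
After 4 (thin lens f=16): x=35/29 (≈1.2069) theta=-147/464 (≈-0.3168)
z_focus = -x_out/theta_out = -(35/29)/(-147/464) = 80/21 ≈ 3.8095
Rounded to 4 decimal places: z = 3.8095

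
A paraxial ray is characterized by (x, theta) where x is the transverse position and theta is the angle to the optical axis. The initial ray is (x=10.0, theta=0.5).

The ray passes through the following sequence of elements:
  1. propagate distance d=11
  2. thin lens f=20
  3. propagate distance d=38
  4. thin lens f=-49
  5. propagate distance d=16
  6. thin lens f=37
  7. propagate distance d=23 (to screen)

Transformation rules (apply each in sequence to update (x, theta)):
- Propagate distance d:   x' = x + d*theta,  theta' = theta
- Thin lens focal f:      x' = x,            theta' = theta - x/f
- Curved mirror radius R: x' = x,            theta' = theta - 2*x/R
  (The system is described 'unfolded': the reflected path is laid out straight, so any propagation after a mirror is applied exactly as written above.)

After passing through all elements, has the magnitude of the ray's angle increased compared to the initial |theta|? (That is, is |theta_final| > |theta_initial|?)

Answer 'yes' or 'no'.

Answer: no

Derivation:
Initial: x=10.0000 theta=0.5000
After 1 (propagate distance d=11): x=15.5000 theta=0.5000
After 2 (thin lens f=20): x=15.5000 theta=-0.2750
After 3 (propagate distance d=38): x=5.0500 theta=-0.2750
After 4 (thin lens f=-49): x=5.0500 theta=-337/1960 (≈-0.1719)
After 5 (propagate distance d=16): x=2253/980 (≈2.2990) theta=-337/1960 (≈-0.1719)
After 6 (thin lens f=37): x=2253/980 (≈2.2990) theta=-485/2072 (≈-0.2341)
After 7 (propagate distance d=23 (to screen)): x=-223703/72520 (≈-3.0847) theta=-485/2072 (≈-0.2341)
|theta_initial|=0.5000 |theta_final|=485/2072 (≈0.2341) -> not increased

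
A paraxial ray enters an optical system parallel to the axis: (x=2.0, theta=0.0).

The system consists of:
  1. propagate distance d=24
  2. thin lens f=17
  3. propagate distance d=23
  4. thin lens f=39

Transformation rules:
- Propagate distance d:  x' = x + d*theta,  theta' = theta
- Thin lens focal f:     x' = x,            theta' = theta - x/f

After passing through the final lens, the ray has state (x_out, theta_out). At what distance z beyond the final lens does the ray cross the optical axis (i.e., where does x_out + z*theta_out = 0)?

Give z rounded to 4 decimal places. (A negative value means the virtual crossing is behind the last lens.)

Answer: -7.0909

Derivation:
Initial: x=2.0000 theta=0.0000
After 1 (propagate distance d=24): x=2.0000 theta=0.0000
After 2 (thin lens f=17): x=2.0000 theta=-2/17 (≈-0.1176)
After 3 (propagate distance d=23): x=-12/17 (≈-0.7059) theta=-2/17 (≈-0.1176)
After 4 (thin lens f=39): x=-12/17 (≈-0.7059) theta=-22/221 (≈-0.0995)
z_focus = -x_out/theta_out = -(-12/17)/(-22/221) = -78/11 ≈ -7.0909
Rounded to 4 decimal places: z = -7.0909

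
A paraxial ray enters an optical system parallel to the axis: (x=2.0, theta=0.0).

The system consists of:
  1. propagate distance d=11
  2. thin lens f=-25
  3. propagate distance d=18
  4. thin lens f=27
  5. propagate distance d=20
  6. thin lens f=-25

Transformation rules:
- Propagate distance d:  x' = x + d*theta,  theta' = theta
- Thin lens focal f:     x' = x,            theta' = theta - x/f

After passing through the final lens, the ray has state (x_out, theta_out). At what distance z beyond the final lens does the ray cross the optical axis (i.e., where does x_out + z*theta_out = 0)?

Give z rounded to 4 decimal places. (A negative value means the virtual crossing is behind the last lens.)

Initial: x=2.0000 theta=0.0000
After 1 (propagate distance d=11): x=2.0000 theta=0.0000
After 2 (thin lens f=-25): x=2.0000 theta=0.0800
After 3 (propagate distance d=18): x=3.4400 theta=0.0800
After 4 (thin lens f=27): x=3.4400 theta=-32/675 (≈-0.0474)
After 5 (propagate distance d=20): x=1682/675 (≈2.4919) theta=-32/675 (≈-0.0474)
After 6 (thin lens f=-25): x=1682/675 (≈2.4919) theta=98/1875 (≈0.0523)
z_focus = -x_out/theta_out = -(1682/675)/(98/1875) = -21025/441 ≈ -47.6757
Rounded to 4 decimal places: z = -47.6757

Answer: -47.6757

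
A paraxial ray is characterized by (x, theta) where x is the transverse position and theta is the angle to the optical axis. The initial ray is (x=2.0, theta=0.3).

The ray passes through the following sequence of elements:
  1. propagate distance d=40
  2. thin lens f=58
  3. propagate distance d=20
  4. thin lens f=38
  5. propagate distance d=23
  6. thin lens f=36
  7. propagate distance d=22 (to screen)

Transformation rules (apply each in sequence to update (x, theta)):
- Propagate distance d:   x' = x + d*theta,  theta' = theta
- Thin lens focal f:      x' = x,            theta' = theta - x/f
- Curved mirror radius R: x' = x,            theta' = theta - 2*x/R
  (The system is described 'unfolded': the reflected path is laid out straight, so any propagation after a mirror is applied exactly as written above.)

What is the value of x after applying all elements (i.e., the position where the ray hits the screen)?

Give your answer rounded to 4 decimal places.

Initial: x=2.0000 theta=0.3000
After 1 (propagate distance d=40): x=14.0000 theta=0.3000
After 2 (thin lens f=58): x=14.0000 theta=17/290 (≈0.0586)
After 3 (propagate distance d=20): x=440/29 (≈15.1724) theta=17/290 (≈0.0586)
After 4 (thin lens f=38): x=440/29 (≈15.1724) theta=-1877/5510 (≈-0.3407)
After 5 (propagate distance d=23): x=40429/5510 (≈7.3374) theta=-1877/5510 (≈-0.3407)
After 6 (thin lens f=36): x=40429/5510 (≈7.3374) theta=-108001/198360 (≈-0.5445)
After 7 (propagate distance d=22 (to screen)): x=-460289/99180 (≈-4.6409) theta=-108001/198360 (≈-0.5445)
Rounded to 4 decimal places: x = -4.6409

Answer: -4.6409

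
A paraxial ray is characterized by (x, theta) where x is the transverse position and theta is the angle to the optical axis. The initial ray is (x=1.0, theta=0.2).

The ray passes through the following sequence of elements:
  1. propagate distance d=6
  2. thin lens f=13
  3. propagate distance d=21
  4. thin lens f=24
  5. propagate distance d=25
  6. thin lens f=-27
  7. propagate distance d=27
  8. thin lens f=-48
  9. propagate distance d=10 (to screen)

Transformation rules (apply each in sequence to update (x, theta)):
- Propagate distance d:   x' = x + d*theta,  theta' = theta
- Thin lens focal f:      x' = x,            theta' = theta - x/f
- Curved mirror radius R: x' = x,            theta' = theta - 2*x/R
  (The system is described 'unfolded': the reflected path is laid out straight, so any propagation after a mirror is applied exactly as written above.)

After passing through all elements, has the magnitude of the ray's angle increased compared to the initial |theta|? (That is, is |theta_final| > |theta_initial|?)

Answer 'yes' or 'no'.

Answer: no

Derivation:
Initial: x=1.0000 theta=0.2000
After 1 (propagate distance d=6): x=2.2000 theta=0.2000
After 2 (thin lens f=13): x=2.2000 theta=2/65 (≈0.0308)
After 3 (propagate distance d=21): x=37/13 (≈2.8462) theta=2/65 (≈0.0308)
After 4 (thin lens f=24): x=37/13 (≈2.8462) theta=-137/1560 (≈-0.0878)
After 5 (propagate distance d=25): x=203/312 (≈0.6506) theta=-137/1560 (≈-0.0878)
After 6 (thin lens f=-27): x=203/312 (≈0.6506) theta=-671/10530 (≈-0.0637)
After 7 (propagate distance d=27): x=-1669/1560 (≈-1.0699) theta=-671/10530 (≈-0.0637)
After 8 (thin lens f=-48): x=-1669/1560 (≈-1.0699) theta=-11593/134784 (≈-0.0860)
After 9 (propagate distance d=10 (to screen)): x=-650329/336960 (≈-1.9300) theta=-11593/134784 (≈-0.0860)
|theta_initial|=0.2000 |theta_final|=11593/134784 (≈0.0860) -> not increased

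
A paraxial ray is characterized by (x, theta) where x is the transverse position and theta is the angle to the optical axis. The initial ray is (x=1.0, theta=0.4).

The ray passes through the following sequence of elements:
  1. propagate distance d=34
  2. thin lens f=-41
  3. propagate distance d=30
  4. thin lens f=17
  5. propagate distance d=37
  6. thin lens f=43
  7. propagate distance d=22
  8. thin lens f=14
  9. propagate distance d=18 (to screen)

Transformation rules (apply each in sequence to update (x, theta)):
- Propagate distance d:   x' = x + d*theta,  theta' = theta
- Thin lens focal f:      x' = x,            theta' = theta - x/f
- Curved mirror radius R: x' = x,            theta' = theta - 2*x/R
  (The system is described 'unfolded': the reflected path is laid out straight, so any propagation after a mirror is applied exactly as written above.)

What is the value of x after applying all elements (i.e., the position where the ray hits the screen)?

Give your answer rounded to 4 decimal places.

Answer: -7.9666

Derivation:
Initial: x=1.0000 theta=0.4000
After 1 (propagate distance d=34): x=14.6000 theta=0.4000
After 2 (thin lens f=-41): x=14.6000 theta=31/41 (≈0.7561)
After 3 (propagate distance d=30): x=7643/205 (≈37.2829) theta=31/41 (≈0.7561)
After 4 (thin lens f=17): x=7643/205 (≈37.2829) theta=-5008/3485 (≈-1.4370)
After 5 (propagate distance d=37): x=-11073/697 (≈-15.8867) theta=-5008/3485 (≈-1.4370)
After 6 (thin lens f=43): x=-11073/697 (≈-15.8867) theta=-159979/149855 (≈-1.0676)
After 7 (propagate distance d=22): x=-5900233/149855 (≈-39.3729) theta=-159979/149855 (≈-1.0676)
After 8 (thin lens f=14): x=-5900233/149855 (≈-39.3729) theta=3660527/2097970 (≈1.7448)
After 9 (propagate distance d=18 (to screen)): x=-8356888/1048985 (≈-7.9666) theta=3660527/2097970 (≈1.7448)
Rounded to 4 decimal places: x = -7.9666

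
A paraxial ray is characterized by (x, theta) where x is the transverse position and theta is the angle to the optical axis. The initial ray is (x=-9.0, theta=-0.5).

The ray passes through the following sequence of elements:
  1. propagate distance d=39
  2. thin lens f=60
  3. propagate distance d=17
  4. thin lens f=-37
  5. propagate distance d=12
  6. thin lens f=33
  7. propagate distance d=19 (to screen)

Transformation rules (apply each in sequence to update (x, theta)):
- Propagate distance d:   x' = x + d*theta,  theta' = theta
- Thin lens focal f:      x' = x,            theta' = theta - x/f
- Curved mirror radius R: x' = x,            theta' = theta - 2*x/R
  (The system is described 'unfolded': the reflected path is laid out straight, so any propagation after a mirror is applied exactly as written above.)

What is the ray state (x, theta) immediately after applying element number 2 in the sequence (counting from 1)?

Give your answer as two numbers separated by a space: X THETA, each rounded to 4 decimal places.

Initial: x=-9.0000 theta=-0.5000
After 1 (propagate distance d=39): x=-28.5000 theta=-0.5000
After 2 (thin lens f=60): x=-28.5000 theta=-0.0250
Rounded to 4 decimal places: x = -28.5000, theta = -0.0250

Answer: -28.5000 -0.0250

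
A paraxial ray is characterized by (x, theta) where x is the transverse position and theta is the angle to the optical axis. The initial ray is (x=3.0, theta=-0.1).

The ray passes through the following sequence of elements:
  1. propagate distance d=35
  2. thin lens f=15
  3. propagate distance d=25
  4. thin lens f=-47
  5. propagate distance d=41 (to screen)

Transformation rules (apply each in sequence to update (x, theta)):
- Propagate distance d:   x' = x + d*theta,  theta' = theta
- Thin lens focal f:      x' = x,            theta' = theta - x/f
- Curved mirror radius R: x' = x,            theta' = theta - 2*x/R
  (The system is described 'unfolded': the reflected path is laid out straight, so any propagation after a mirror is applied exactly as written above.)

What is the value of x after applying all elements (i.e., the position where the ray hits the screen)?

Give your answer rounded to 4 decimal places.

Answer: -6.7901

Derivation:
Initial: x=3.0000 theta=-0.1000
After 1 (propagate distance d=35): x=-0.5000 theta=-0.1000
After 2 (thin lens f=15): x=-0.5000 theta=-1/15 (≈-0.0667)
After 3 (propagate distance d=25): x=-13/6 (≈-2.1667) theta=-1/15 (≈-0.0667)
After 4 (thin lens f=-47): x=-13/6 (≈-2.1667) theta=-53/470 (≈-0.1128)
After 5 (propagate distance d=41 (to screen)): x=-4787/705 (≈-6.7901) theta=-53/470 (≈-0.1128)
Rounded to 4 decimal places: x = -6.7901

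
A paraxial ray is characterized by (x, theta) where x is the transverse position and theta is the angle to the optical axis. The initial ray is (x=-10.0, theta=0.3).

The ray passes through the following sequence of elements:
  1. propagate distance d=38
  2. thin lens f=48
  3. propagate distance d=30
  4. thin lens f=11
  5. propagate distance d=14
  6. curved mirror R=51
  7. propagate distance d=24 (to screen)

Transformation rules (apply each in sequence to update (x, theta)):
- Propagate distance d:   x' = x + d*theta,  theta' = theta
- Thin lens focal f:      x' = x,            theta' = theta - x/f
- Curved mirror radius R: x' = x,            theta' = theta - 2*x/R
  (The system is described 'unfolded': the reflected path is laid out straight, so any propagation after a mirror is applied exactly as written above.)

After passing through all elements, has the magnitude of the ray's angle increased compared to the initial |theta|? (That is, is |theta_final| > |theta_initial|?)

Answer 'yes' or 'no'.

Answer: yes

Derivation:
Initial: x=-10.0000 theta=0.3000
After 1 (propagate distance d=38): x=1.4000 theta=0.3000
After 2 (thin lens f=48): x=1.4000 theta=13/48 (≈0.2708)
After 3 (propagate distance d=30): x=9.5250 theta=13/48 (≈0.2708)
After 4 (thin lens f=11): x=9.5250 theta=-1571/2640 (≈-0.5951)
After 5 (propagate distance d=14): x=197/165 (≈1.1939) theta=-1571/2640 (≈-0.5951)
After 6 (curved mirror R=51): x=197/165 (≈1.1939) theta=-17285/26928 (≈-0.6419)
After 7 (propagate distance d=24 (to screen)): x=-79727/5610 (≈-14.2116) theta=-17285/26928 (≈-0.6419)
|theta_initial|=0.3000 |theta_final|=17285/26928 (≈0.6419) -> increased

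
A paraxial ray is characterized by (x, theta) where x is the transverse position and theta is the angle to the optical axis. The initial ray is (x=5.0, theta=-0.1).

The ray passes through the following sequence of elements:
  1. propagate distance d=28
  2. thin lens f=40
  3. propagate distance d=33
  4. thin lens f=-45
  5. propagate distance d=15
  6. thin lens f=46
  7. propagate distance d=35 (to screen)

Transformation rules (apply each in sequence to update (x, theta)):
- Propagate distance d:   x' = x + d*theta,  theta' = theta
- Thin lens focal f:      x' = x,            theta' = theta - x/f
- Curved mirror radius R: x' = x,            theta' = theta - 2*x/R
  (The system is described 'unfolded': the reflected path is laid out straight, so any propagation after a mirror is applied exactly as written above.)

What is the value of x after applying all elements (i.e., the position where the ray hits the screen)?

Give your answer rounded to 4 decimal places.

Initial: x=5.0000 theta=-0.1000
After 1 (propagate distance d=28): x=2.2000 theta=-0.1000
After 2 (thin lens f=40): x=2.2000 theta=-0.1550
After 3 (propagate distance d=33): x=-2.9150 theta=-0.1550
After 4 (thin lens f=-45): x=-2.9150 theta=-989/4500 (≈-0.2198)
After 5 (propagate distance d=15): x=-3727/600 (≈-6.2117) theta=-989/4500 (≈-0.2198)
After 6 (thin lens f=46): x=-3727/600 (≈-6.2117) theta=-35083/414000 (≈-0.0847)
After 7 (propagate distance d=35 (to screen)): x=-759907/82800 (≈-9.1776) theta=-35083/414000 (≈-0.0847)
Rounded to 4 decimal places: x = -9.1776

Answer: -9.1776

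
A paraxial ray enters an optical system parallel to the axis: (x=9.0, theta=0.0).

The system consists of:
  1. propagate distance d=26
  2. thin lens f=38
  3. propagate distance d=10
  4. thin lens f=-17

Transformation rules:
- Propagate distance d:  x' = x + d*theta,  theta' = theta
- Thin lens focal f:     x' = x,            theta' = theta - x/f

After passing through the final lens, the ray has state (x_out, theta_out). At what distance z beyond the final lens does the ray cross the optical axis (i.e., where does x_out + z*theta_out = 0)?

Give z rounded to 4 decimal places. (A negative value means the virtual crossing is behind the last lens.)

Answer: -43.2727

Derivation:
Initial: x=9.0000 theta=0.0000
After 1 (propagate distance d=26): x=9.0000 theta=0.0000
After 2 (thin lens f=38): x=9.0000 theta=-9/38 (≈-0.2368)
After 3 (propagate distance d=10): x=126/19 (≈6.6316) theta=-9/38 (≈-0.2368)
After 4 (thin lens f=-17): x=126/19 (≈6.6316) theta=99/646 (≈0.1533)
z_focus = -x_out/theta_out = -(126/19)/(99/646) = -476/11 ≈ -43.2727
Rounded to 4 decimal places: z = -43.2727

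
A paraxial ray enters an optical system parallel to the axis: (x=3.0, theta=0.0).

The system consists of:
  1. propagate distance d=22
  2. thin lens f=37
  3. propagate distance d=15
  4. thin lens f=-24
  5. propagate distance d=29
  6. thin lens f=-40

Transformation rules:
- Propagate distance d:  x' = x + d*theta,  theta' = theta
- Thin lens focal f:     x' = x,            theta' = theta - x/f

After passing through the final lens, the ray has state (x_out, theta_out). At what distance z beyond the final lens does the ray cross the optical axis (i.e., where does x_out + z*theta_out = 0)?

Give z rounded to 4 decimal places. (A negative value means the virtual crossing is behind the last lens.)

Answer: -48.2051

Derivation:
Initial: x=3.0000 theta=0.0000
After 1 (propagate distance d=22): x=3.0000 theta=0.0000
After 2 (thin lens f=37): x=3.0000 theta=-3/37 (≈-0.0811)
After 3 (propagate distance d=15): x=66/37 (≈1.7838) theta=-3/37 (≈-0.0811)
After 4 (thin lens f=-24): x=66/37 (≈1.7838) theta=-1/148 (≈-0.0068)
After 5 (propagate distance d=29): x=235/148 (≈1.5878) theta=-1/148 (≈-0.0068)
After 6 (thin lens f=-40): x=235/148 (≈1.5878) theta=39/1184 (≈0.0329)
z_focus = -x_out/theta_out = -(235/148)/(39/1184) = -1880/39 ≈ -48.2051
Rounded to 4 decimal places: z = -48.2051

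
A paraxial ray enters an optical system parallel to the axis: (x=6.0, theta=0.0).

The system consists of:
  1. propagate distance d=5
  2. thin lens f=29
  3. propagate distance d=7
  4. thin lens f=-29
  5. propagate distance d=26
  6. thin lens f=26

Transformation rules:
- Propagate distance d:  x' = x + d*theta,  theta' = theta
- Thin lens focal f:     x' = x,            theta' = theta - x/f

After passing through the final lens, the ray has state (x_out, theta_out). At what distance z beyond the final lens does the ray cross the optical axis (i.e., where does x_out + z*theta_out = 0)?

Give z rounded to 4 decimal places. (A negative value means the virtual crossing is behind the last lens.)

Answer: 18.5831

Derivation:
Initial: x=6.0000 theta=0.0000
After 1 (propagate distance d=5): x=6.0000 theta=0.0000
After 2 (thin lens f=29): x=6.0000 theta=-6/29 (≈-0.2069)
After 3 (propagate distance d=7): x=132/29 (≈4.5517) theta=-6/29 (≈-0.2069)
After 4 (thin lens f=-29): x=132/29 (≈4.5517) theta=-42/841 (≈-0.0499)
After 5 (propagate distance d=26): x=2736/841 (≈3.2533) theta=-42/841 (≈-0.0499)
After 6 (thin lens f=26): x=2736/841 (≈3.2533) theta=-66/377 (≈-0.1751)
z_focus = -x_out/theta_out = -(2736/841)/(-66/377) = 5928/319 ≈ 18.5831
Rounded to 4 decimal places: z = 18.5831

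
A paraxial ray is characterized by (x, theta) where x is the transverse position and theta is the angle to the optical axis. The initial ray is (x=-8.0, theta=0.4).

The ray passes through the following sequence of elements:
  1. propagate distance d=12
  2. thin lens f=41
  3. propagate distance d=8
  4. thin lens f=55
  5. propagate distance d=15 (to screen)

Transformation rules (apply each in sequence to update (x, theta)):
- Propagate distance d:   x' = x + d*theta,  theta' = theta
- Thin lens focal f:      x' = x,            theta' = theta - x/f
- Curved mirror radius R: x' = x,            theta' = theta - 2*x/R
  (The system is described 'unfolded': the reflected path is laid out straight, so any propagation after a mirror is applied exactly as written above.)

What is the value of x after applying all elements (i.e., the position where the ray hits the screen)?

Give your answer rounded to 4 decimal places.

Initial: x=-8.0000 theta=0.4000
After 1 (propagate distance d=12): x=-3.2000 theta=0.4000
After 2 (thin lens f=41): x=-3.2000 theta=98/205 (≈0.4780)
After 3 (propagate distance d=8): x=128/205 (≈0.6244) theta=98/205 (≈0.4780)
After 4 (thin lens f=55): x=128/205 (≈0.6244) theta=5262/11275 (≈0.4667)
After 5 (propagate distance d=15 (to screen)): x=17194/2255 (≈7.6248) theta=5262/11275 (≈0.4667)
Rounded to 4 decimal places: x = 7.6248

Answer: 7.6248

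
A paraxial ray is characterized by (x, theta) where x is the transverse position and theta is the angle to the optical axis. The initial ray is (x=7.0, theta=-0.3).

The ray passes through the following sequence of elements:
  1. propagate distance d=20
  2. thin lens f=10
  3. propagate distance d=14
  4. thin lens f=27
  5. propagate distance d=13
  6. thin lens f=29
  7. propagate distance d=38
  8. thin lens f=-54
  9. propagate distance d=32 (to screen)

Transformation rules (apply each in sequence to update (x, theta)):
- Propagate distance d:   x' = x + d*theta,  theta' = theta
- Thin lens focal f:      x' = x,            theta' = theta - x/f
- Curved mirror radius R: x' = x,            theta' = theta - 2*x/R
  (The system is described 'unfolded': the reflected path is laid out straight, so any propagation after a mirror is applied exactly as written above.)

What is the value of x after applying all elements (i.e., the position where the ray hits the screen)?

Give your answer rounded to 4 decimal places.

Answer: -9.1261

Derivation:
Initial: x=7.0000 theta=-0.3000
After 1 (propagate distance d=20): x=1.0000 theta=-0.3000
After 2 (thin lens f=10): x=1.0000 theta=-0.4000
After 3 (propagate distance d=14): x=-4.6000 theta=-0.4000
After 4 (thin lens f=27): x=-4.6000 theta=-31/135 (≈-0.2296)
After 5 (propagate distance d=13): x=-1024/135 (≈-7.5852) theta=-31/135 (≈-0.2296)
After 6 (thin lens f=29): x=-1024/135 (≈-7.5852) theta=25/783 (≈0.0319)
After 7 (propagate distance d=38): x=-24946/3915 (≈-6.3719) theta=25/783 (≈0.0319)
After 8 (thin lens f=-54): x=-24946/3915 (≈-6.3719) theta=-9098/105705 (≈-0.0861)
After 9 (propagate distance d=32 (to screen)): x=-964678/105705 (≈-9.1261) theta=-9098/105705 (≈-0.0861)
Rounded to 4 decimal places: x = -9.1261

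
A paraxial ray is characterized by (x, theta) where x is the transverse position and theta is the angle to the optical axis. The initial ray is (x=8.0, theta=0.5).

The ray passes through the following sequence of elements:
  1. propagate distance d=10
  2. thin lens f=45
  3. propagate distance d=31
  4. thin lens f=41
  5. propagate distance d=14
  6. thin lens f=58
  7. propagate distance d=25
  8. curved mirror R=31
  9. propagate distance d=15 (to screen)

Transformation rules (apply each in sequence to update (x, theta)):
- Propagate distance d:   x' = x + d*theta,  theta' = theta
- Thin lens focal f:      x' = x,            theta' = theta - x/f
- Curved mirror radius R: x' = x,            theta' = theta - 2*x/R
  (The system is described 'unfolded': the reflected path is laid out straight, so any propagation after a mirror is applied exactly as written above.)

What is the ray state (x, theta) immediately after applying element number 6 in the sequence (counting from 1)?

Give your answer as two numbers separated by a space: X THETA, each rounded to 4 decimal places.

Answer: 15.8263 -0.5384

Derivation:
Initial: x=8.0000 theta=0.5000
After 1 (propagate distance d=10): x=13.0000 theta=0.5000
After 2 (thin lens f=45): x=13.0000 theta=19/90 (≈0.2111)
After 3 (propagate distance d=31): x=1759/90 (≈19.5444) theta=19/90 (≈0.2111)
After 4 (thin lens f=41): x=1759/90 (≈19.5444) theta=-98/369 (≈-0.2656)
After 5 (propagate distance d=14): x=58399/3690 (≈15.8263) theta=-98/369 (≈-0.2656)
After 6 (thin lens f=58): x=58399/3690 (≈15.8263) theta=-38413/71340 (≈-0.5384)
Rounded to 4 decimal places: x = 15.8263, theta = -0.5384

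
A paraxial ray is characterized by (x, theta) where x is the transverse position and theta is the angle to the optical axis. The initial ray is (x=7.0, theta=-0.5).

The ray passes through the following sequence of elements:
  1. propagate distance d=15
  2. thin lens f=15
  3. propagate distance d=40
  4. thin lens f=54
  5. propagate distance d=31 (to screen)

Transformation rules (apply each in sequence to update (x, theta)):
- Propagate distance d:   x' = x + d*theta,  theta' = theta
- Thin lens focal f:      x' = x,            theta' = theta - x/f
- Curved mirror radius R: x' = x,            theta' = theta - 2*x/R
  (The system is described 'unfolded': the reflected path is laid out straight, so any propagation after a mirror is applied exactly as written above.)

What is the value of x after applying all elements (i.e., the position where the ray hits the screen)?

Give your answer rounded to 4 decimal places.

Answer: -22.6302

Derivation:
Initial: x=7.0000 theta=-0.5000
After 1 (propagate distance d=15): x=-0.5000 theta=-0.5000
After 2 (thin lens f=15): x=-0.5000 theta=-7/15 (≈-0.4667)
After 3 (propagate distance d=40): x=-115/6 (≈-19.1667) theta=-7/15 (≈-0.4667)
After 4 (thin lens f=54): x=-115/6 (≈-19.1667) theta=-181/1620 (≈-0.1117)
After 5 (propagate distance d=31 (to screen)): x=-36661/1620 (≈-22.6302) theta=-181/1620 (≈-0.1117)
Rounded to 4 decimal places: x = -22.6302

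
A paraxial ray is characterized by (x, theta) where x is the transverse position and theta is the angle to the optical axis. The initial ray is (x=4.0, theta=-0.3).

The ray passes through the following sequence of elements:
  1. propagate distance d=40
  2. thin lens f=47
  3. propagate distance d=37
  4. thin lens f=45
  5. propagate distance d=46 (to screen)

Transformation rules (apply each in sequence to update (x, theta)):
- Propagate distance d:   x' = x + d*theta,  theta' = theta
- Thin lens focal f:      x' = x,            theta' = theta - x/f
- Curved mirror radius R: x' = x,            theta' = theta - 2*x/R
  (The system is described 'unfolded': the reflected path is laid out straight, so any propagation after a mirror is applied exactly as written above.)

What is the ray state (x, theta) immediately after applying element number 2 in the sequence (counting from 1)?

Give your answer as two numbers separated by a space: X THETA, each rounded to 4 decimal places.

Answer: -8.0000 -0.1298

Derivation:
Initial: x=4.0000 theta=-0.3000
After 1 (propagate distance d=40): x=-8.0000 theta=-0.3000
After 2 (thin lens f=47): x=-8.0000 theta=-61/470 (≈-0.1298)
Rounded to 4 decimal places: x = -8.0000, theta = -0.1298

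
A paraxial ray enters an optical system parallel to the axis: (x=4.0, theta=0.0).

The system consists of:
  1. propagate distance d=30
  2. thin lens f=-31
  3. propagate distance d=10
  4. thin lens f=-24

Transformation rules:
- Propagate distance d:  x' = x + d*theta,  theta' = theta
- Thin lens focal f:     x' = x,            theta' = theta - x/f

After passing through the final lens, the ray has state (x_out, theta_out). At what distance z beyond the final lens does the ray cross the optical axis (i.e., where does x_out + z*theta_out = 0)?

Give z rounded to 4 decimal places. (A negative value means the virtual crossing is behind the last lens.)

Initial: x=4.0000 theta=0.0000
After 1 (propagate distance d=30): x=4.0000 theta=0.0000
After 2 (thin lens f=-31): x=4.0000 theta=4/31 (≈0.1290)
After 3 (propagate distance d=10): x=164/31 (≈5.2903) theta=4/31 (≈0.1290)
After 4 (thin lens f=-24): x=164/31 (≈5.2903) theta=65/186 (≈0.3495)
z_focus = -x_out/theta_out = -(164/31)/(65/186) = -984/65 ≈ -15.1385
Rounded to 4 decimal places: z = -15.1385

Answer: -15.1385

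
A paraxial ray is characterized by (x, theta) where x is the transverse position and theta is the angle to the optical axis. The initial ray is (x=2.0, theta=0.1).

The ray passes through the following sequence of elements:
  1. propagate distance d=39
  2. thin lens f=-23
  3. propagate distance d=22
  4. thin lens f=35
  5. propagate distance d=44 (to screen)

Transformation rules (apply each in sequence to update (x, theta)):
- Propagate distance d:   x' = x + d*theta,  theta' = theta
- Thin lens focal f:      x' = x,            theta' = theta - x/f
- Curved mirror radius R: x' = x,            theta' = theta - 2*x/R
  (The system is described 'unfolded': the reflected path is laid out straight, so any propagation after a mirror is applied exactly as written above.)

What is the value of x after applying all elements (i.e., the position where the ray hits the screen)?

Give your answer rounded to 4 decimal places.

Initial: x=2.0000 theta=0.1000
After 1 (propagate distance d=39): x=5.9000 theta=0.1000
After 2 (thin lens f=-23): x=5.9000 theta=41/115 (≈0.3565)
After 3 (propagate distance d=22): x=3161/230 (≈13.7435) theta=41/115 (≈0.3565)
After 4 (thin lens f=35): x=3161/230 (≈13.7435) theta=-291/8050 (≈-0.0361)
After 5 (propagate distance d=44 (to screen)): x=97831/8050 (≈12.1529) theta=-291/8050 (≈-0.0361)
Rounded to 4 decimal places: x = 12.1529

Answer: 12.1529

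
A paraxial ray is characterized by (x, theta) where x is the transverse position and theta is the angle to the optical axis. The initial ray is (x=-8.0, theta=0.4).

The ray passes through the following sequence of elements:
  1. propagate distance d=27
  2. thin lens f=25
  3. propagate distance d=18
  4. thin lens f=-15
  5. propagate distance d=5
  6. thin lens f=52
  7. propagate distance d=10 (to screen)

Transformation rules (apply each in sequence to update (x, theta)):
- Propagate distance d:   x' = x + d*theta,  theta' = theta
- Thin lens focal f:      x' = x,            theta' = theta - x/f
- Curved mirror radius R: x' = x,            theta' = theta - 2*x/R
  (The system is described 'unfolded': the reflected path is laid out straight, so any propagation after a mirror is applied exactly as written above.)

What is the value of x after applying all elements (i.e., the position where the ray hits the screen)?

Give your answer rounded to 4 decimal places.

Initial: x=-8.0000 theta=0.4000
After 1 (propagate distance d=27): x=2.8000 theta=0.4000
After 2 (thin lens f=25): x=2.8000 theta=0.2880
After 3 (propagate distance d=18): x=7.9840 theta=0.2880
After 4 (thin lens f=-15): x=7.9840 theta=1538/1875 (≈0.8203)
After 5 (propagate distance d=5): x=4532/375 (≈12.0853) theta=1538/1875 (≈0.8203)
After 6 (thin lens f=52): x=4532/375 (≈12.0853) theta=14329/24375 (≈0.5879)
After 7 (propagate distance d=10 (to screen)): x=87574/4875 (≈17.9639) theta=14329/24375 (≈0.5879)
Rounded to 4 decimal places: x = 17.9639

Answer: 17.9639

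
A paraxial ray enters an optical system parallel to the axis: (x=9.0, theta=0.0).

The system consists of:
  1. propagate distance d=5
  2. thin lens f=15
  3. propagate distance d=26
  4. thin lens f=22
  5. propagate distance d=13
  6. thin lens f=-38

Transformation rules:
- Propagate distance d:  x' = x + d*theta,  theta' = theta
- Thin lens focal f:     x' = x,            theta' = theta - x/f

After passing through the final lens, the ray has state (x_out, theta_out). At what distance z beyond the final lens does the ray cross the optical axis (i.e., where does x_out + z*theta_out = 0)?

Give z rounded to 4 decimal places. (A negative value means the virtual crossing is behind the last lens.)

Initial: x=9.0000 theta=0.0000
After 1 (propagate distance d=5): x=9.0000 theta=0.0000
After 2 (thin lens f=15): x=9.0000 theta=-0.6000
After 3 (propagate distance d=26): x=-6.6000 theta=-0.6000
After 4 (thin lens f=22): x=-6.6000 theta=-0.3000
After 5 (propagate distance d=13): x=-10.5000 theta=-0.3000
After 6 (thin lens f=-38): x=-10.5000 theta=-219/380 (≈-0.5763)
z_focus = -x_out/theta_out = -(-10.5000)/(-219/380) = -1330/73 ≈ -18.2192
Rounded to 4 decimal places: z = -18.2192

Answer: -18.2192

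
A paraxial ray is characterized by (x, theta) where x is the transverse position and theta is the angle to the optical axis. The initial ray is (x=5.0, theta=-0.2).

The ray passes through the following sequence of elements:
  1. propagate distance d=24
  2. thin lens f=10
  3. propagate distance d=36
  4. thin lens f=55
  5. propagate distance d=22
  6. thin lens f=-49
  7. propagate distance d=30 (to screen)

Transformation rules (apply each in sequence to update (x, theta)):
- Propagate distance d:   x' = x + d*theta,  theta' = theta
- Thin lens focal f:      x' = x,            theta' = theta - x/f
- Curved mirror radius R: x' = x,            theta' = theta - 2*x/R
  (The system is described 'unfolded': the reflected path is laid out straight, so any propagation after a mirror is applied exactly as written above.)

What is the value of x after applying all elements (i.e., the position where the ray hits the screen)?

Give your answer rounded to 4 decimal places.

Answer: -17.6603

Derivation:
Initial: x=5.0000 theta=-0.2000
After 1 (propagate distance d=24): x=0.2000 theta=-0.2000
After 2 (thin lens f=10): x=0.2000 theta=-0.2200
After 3 (propagate distance d=36): x=-7.7200 theta=-0.2200
After 4 (thin lens f=55): x=-7.7200 theta=-219/2750 (≈-0.0796)
After 5 (propagate distance d=22): x=-9.4720 theta=-219/2750 (≈-0.0796)
After 6 (thin lens f=-49): x=-9.4720 theta=-36779/134750 (≈-0.2729)
After 7 (propagate distance d=30 (to screen)): x=-1189861/67375 (≈-17.6603) theta=-36779/134750 (≈-0.2729)
Rounded to 4 decimal places: x = -17.6603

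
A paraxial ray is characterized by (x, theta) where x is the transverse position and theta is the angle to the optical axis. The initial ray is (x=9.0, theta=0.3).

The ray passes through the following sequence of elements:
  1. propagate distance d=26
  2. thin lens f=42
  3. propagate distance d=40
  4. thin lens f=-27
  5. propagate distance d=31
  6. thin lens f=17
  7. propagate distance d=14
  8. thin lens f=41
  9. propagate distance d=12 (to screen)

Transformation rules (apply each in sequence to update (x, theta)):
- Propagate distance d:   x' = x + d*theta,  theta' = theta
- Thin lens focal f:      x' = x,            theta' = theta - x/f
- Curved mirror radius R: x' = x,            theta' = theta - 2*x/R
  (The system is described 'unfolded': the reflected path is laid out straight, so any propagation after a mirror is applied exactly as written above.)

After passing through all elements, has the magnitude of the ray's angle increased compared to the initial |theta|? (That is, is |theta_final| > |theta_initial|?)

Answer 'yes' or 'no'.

Answer: yes

Derivation:
Initial: x=9.0000 theta=0.3000
After 1 (propagate distance d=26): x=16.8000 theta=0.3000
After 2 (thin lens f=42): x=16.8000 theta=-0.1000
After 3 (propagate distance d=40): x=12.8000 theta=-0.1000
After 4 (thin lens f=-27): x=12.8000 theta=101/270 (≈0.3741)
After 5 (propagate distance d=31): x=6587/270 (≈24.3963) theta=101/270 (≈0.3741)
After 6 (thin lens f=17): x=6587/270 (≈24.3963) theta=-487/459 (≈-1.0610)
After 7 (propagate distance d=14): x=43799/4590 (≈9.5423) theta=-487/459 (≈-1.0610)
After 8 (thin lens f=41): x=43799/4590 (≈9.5423) theta=-243469/188190 (≈-1.2937)
After 9 (propagate distance d=12 (to screen)): x=-1125869/188190 (≈-5.9826) theta=-243469/188190 (≈-1.2937)
|theta_initial|=0.3000 |theta_final|=243469/188190 (≈1.2937) -> increased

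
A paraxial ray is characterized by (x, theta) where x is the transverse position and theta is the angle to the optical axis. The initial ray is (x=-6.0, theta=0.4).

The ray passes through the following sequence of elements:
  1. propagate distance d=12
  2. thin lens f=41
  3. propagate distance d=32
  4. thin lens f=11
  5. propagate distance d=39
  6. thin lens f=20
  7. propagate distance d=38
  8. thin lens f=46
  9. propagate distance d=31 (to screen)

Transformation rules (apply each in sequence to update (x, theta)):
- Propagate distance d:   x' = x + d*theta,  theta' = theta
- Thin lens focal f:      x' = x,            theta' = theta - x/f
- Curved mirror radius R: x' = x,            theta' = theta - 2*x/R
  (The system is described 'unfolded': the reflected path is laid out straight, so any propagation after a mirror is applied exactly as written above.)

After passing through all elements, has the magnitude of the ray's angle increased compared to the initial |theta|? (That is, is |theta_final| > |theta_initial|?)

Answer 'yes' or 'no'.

Initial: x=-6.0000 theta=0.4000
After 1 (propagate distance d=12): x=-1.2000 theta=0.4000
After 2 (thin lens f=41): x=-1.2000 theta=88/205 (≈0.4293)
After 3 (propagate distance d=32): x=514/41 (≈12.5366) theta=88/205 (≈0.4293)
After 4 (thin lens f=11): x=514/41 (≈12.5366) theta=-1602/2255 (≈-0.7104)
After 5 (propagate distance d=39): x=-34208/2255 (≈-15.1698) theta=-1602/2255 (≈-0.7104)
After 6 (thin lens f=20): x=-34208/2255 (≈-15.1698) theta=542/11275 (≈0.0481)
After 7 (propagate distance d=38): x=-150444/11275 (≈-13.3431) theta=542/11275 (≈0.0481)
After 8 (thin lens f=46): x=-150444/11275 (≈-13.3431) theta=87688/259325 (≈0.3381)
After 9 (propagate distance d=31 (to screen)): x=-67444/23575 (≈-2.8608) theta=87688/259325 (≈0.3381)
|theta_initial|=0.4000 |theta_final|=87688/259325 (≈0.3381) -> not increased

Answer: no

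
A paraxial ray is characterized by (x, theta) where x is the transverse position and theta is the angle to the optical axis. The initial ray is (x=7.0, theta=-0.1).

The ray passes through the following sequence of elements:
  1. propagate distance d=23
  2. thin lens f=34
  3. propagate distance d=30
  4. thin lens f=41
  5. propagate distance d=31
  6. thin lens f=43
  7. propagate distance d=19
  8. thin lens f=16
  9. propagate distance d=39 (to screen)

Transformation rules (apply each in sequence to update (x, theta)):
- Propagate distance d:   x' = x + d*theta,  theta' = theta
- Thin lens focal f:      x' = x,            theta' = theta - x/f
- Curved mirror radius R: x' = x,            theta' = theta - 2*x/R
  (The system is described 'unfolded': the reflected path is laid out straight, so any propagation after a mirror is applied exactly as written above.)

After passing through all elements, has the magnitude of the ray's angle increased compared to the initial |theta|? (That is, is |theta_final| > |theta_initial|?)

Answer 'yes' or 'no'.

Initial: x=7.0000 theta=-0.1000
After 1 (propagate distance d=23): x=4.7000 theta=-0.1000
After 2 (thin lens f=34): x=4.7000 theta=-81/340 (≈-0.2382)
After 3 (propagate distance d=30): x=-208/85 (≈-2.4471) theta=-81/340 (≈-0.2382)
After 4 (thin lens f=41): x=-208/85 (≈-2.4471) theta=-2489/13940 (≈-0.1786)
After 5 (propagate distance d=31): x=-111271/13940 (≈-7.9821) theta=-2489/13940 (≈-0.1786)
After 6 (thin lens f=43): x=-111271/13940 (≈-7.9821) theta=1061/149855 (≈0.0071)
After 7 (propagate distance d=19): x=-4704017/599420 (≈-7.8476) theta=1061/149855 (≈0.0071)
After 8 (thin lens f=16): x=-4704017/599420 (≈-7.8476) theta=4771921/9590720 (≈0.4976)
After 9 (propagate distance d=39 (to screen)): x=110840647/9590720 (≈11.5571) theta=4771921/9590720 (≈0.4976)
|theta_initial|=0.1000 |theta_final|=4771921/9590720 (≈0.4976) -> increased

Answer: yes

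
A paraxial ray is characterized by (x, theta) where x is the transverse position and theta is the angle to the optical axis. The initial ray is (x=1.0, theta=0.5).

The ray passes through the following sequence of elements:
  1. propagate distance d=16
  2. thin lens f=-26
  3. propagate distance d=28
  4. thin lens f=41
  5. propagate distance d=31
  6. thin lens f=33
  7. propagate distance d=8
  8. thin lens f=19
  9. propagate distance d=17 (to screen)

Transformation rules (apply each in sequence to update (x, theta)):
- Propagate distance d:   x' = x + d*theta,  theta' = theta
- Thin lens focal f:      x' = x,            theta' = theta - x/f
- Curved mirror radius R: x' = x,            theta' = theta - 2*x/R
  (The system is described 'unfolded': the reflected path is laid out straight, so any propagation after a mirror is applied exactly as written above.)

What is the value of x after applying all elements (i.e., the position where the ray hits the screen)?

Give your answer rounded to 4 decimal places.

Initial: x=1.0000 theta=0.5000
After 1 (propagate distance d=16): x=9.0000 theta=0.5000
After 2 (thin lens f=-26): x=9.0000 theta=11/13 (≈0.8462)
After 3 (propagate distance d=28): x=425/13 (≈32.6923) theta=11/13 (≈0.8462)
After 4 (thin lens f=41): x=425/13 (≈32.6923) theta=2/41 (≈0.0488)
After 5 (propagate distance d=31): x=18231/533 (≈34.2045) theta=2/41 (≈0.0488)
After 6 (thin lens f=33): x=18231/533 (≈34.2045) theta=-5791/5863 (≈-0.9877)
After 7 (propagate distance d=8): x=154213/5863 (≈26.3027) theta=-5791/5863 (≈-0.9877)
After 8 (thin lens f=19): x=154213/5863 (≈26.3027) theta=-24022/10127 (≈-2.3721)
After 9 (propagate distance d=17 (to screen)): x=-120159/8569 (≈-14.0225) theta=-24022/10127 (≈-2.3721)
Rounded to 4 decimal places: x = -14.0225

Answer: -14.0225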